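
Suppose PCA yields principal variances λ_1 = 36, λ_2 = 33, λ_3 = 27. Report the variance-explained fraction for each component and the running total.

Step 1 — total variance = trace(Sigma) = Σ λ_i = 36 + 33 + 27 = 96.

Step 2 — fraction explained by component i = λ_i / Σ λ:
  PC1: 36/96 = 0.375
  PC2: 33/96 = 0.3438
  PC3: 27/96 = 0.2812

Step 3 — cumulative fraction after k components = (λ_1 + ... + λ_k) / Σ λ:
  k = 1: 36/96 = 0.375
  k = 2: (36 + 33)/96 = 69/96 = 0.7188
  k = 3: (36 + 33 + 27)/96 = 96/96 = 1

Summary (fraction, with percent):

explained: PC1 0.375 (37.5%), PC2 0.3438 (34.38%), PC3 0.2812 (28.12%);  cumulative: 0.375, 0.7188, 1


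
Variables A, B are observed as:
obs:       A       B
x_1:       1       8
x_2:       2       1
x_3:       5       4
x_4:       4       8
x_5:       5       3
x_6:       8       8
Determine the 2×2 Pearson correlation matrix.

Step 1 — column means:
  mean(A) = (1 + 2 + 5 + 4 + 5 + 8) / 6 = 25/6 = 4.1667
  mean(B) = (8 + 1 + 4 + 8 + 3 + 8) / 6 = 32/6 = 5.3333

Step 2 — sample variances and covariances s[i,j] = (1/(n-1)) · Σ_k (x_{k,i} - mean_i) · (x_{k,j} - mean_j), with n-1 = 5:
  s[A,A] = ((-3.1667)·(-3.1667) + (-2.1667)·(-2.1667) + (0.8333)·(0.8333) + (-0.1667)·(-0.1667) + (0.8333)·(0.8333) + (3.8333)·(3.8333)) / 5 = 30.8333/5 = 6.1667
  s[A,B] = ((-3.1667)·(2.6667) + (-2.1667)·(-4.3333) + (0.8333)·(-1.3333) + (-0.1667)·(2.6667) + (0.8333)·(-2.3333) + (3.8333)·(2.6667)) / 5 = 7.6667/5 = 1.5333
  s[B,B] = ((2.6667)·(2.6667) + (-4.3333)·(-4.3333) + (-1.3333)·(-1.3333) + (2.6667)·(2.6667) + (-2.3333)·(-2.3333) + (2.6667)·(2.6667)) / 5 = 47.3333/5 = 9.4667
  Sample standard deviations s_i = √(s[i,i]):
  s(A) = √(6.1667) = 2.4833
  s(B) = √(9.4667) = 3.0768

Step 3 — r_{ij} = s_{ij} / (s_i · s_j):
  r[A,A] = 1 (diagonal).
  r[A,B] = 1.5333 / (2.4833 · 3.0768) = 1.5333 / 7.6405 = 0.2007
  r[B,B] = 1 (diagonal).

R is symmetric with unit diagonal. Assembling:

R = [[1, 0.2007],
 [0.2007, 1]]


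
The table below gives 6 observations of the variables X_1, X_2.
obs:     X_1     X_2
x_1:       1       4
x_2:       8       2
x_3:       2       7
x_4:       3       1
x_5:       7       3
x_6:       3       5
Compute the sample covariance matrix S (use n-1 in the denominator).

Step 1 — column means:
  mean(X_1) = (1 + 8 + 2 + 3 + 7 + 3) / 6 = 24/6 = 4
  mean(X_2) = (4 + 2 + 7 + 1 + 3 + 5) / 6 = 22/6 = 3.6667

Step 2 — sample covariance S[i,j] = (1/(n-1)) · Σ_k (x_{k,i} - mean_i) · (x_{k,j} - mean_j), with n-1 = 5.
  S[X_1,X_1] = ((-3)·(-3) + (4)·(4) + (-2)·(-2) + (-1)·(-1) + (3)·(3) + (-1)·(-1)) / 5 = 40/5 = 8
  S[X_1,X_2] = ((-3)·(0.3333) + (4)·(-1.6667) + (-2)·(3.3333) + (-1)·(-2.6667) + (3)·(-0.6667) + (-1)·(1.3333)) / 5 = -15/5 = -3
  S[X_2,X_2] = ((0.3333)·(0.3333) + (-1.6667)·(-1.6667) + (3.3333)·(3.3333) + (-2.6667)·(-2.6667) + (-0.6667)·(-0.6667) + (1.3333)·(1.3333)) / 5 = 23.3333/5 = 4.6667

S is symmetric (S[j,i] = S[i,j]). Assembling:

S = [[8, -3],
 [-3, 4.6667]]


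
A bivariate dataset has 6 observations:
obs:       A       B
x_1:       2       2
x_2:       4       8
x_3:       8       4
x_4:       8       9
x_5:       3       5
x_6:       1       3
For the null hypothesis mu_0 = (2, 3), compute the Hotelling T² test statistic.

Step 1 — sample mean vector:
  mean(A) = (2 + 4 + 8 + 8 + 3 + 1) / 6 = 26/6 = 4.3333
  mean(B) = (2 + 8 + 4 + 9 + 5 + 3) / 6 = 31/6 = 5.1667
  x̄ = (4.3333, 5.1667),  deviation x̄ - mu_0 = (4.3333, 5.1667) - (2, 3) = (2.3333, 2.1667).

Step 2 — sample covariance matrix, S[i,j] = (1/(n-1)) · Σ_k (x_{k,i} - mean_i) · (x_{k,j} - mean_j), divisor n-1 = 5:
  S[A,A] = ((-2.3333)·(-2.3333) + (-0.3333)·(-0.3333) + (3.6667)·(3.6667) + (3.6667)·(3.6667) + (-1.3333)·(-1.3333) + (-3.3333)·(-3.3333)) / 5 = 45.3333/5 = 9.0667
  S[A,B] = ((-2.3333)·(-3.1667) + (-0.3333)·(2.8333) + (3.6667)·(-1.1667) + (3.6667)·(3.8333) + (-1.3333)·(-0.1667) + (-3.3333)·(-2.1667)) / 5 = 23.6667/5 = 4.7333
  S[B,B] = ((-3.1667)·(-3.1667) + (2.8333)·(2.8333) + (-1.1667)·(-1.1667) + (3.8333)·(3.8333) + (-0.1667)·(-0.1667) + (-2.1667)·(-2.1667)) / 5 = 38.8333/5 = 7.7667
  S = [[9.0667, 4.7333],
 [4.7333, 7.7667]].

Step 3 — invert S. det(S) = 9.0667·7.7667 - (4.7333)² = 48.0133.
  S^{-1} = (1/det) · [[d, -b], [-b, a]] = [[0.1618, -0.0986],
 [-0.0986, 0.1888]].

Step 4 — quadratic form (x̄ - mu_0)^T · S^{-1} · (x̄ - mu_0):
  S^{-1} · (x̄ - mu_0) = (0.1638, 0.1791),
  (x̄ - mu_0)^T · [...] = (2.3333)·(0.1638) + (2.1667)·(0.1791) = 0.7704.

Step 5 — scale by n: T² = 6 · 0.7704 = 4.6223.

T² ≈ 4.6223


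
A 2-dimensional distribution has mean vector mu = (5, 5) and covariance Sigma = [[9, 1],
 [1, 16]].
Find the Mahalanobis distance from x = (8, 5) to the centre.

Step 1 — centre the observation: (x - mu) = (3, 0).

Step 2 — invert Sigma. det(Sigma) = 9·16 - (1)² = 143.
  Sigma^{-1} = (1/det) · [[d, -b], [-b, a]] = [[0.1119, -0.007],
 [-0.007, 0.0629]].

Step 3 — form the quadratic (x - mu)^T · Sigma^{-1} · (x - mu):
  Sigma^{-1} · (x - mu) = (0.3357, -0.021).
  (x - mu)^T · [Sigma^{-1} · (x - mu)] = (3)·(0.3357) + (0)·(-0.021) = 1.007.

Step 4 — take square root: d = √(1.007) ≈ 1.0035.

d(x, mu) = √(1.007) ≈ 1.0035


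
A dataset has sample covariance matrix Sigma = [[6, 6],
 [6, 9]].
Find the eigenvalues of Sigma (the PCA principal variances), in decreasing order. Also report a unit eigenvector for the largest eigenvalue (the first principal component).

Step 1 — characteristic polynomial of 2×2 Sigma:
  det(Sigma - λI) = λ² - trace · λ + det = 0.
  trace = 6 + 9 = 15, det = 6·9 - (6)² = 18.
Step 2 — discriminant:
  Δ = trace² - 4·det = 225 - 72 = 153.
Step 3 — eigenvalues:
  λ = (trace ± √Δ)/2 = (15 ± 12.3693)/2,
  λ_1 = 13.6847,  λ_2 = 1.3153.

Step 4 — unit eigenvector for λ_1: solve (Sigma - λ_1 I)v = 0. First row:
  (6 - 13.6847)·v_x + (6)·v_y = 0, i.e. (-7.6847)·v_x + (6)·v_y = 0,
  so v ∝ (b, λ_1 - a) = (6, 7.6847) = u.
  ||u|| = √((6)² + (7.6847)²) = √(95.054) ≈ 9.7496,
  v_1 = u/||u|| ≈ (0.6154, 0.7882) (||v_1|| = 1).

λ_1 = 13.6847,  λ_2 = 1.3153;  v_1 ≈ (0.6154, 0.7882)


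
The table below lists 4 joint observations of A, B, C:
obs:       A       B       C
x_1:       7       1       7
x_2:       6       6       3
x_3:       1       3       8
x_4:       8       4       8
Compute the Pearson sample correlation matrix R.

Step 1 — column means:
  mean(A) = (7 + 6 + 1 + 8) / 4 = 22/4 = 5.5
  mean(B) = (1 + 6 + 3 + 4) / 4 = 14/4 = 3.5
  mean(C) = (7 + 3 + 8 + 8) / 4 = 26/4 = 6.5

Step 2 — sample variances and covariances s[i,j] = (1/(n-1)) · Σ_k (x_{k,i} - mean_i) · (x_{k,j} - mean_j), with n-1 = 3:
  s[A,A] = ((1.5)·(1.5) + (0.5)·(0.5) + (-4.5)·(-4.5) + (2.5)·(2.5)) / 3 = 29/3 = 9.6667
  s[A,B] = ((1.5)·(-2.5) + (0.5)·(2.5) + (-4.5)·(-0.5) + (2.5)·(0.5)) / 3 = 1/3 = 0.3333
  s[A,C] = ((1.5)·(0.5) + (0.5)·(-3.5) + (-4.5)·(1.5) + (2.5)·(1.5)) / 3 = -4/3 = -1.3333
  s[B,B] = ((-2.5)·(-2.5) + (2.5)·(2.5) + (-0.5)·(-0.5) + (0.5)·(0.5)) / 3 = 13/3 = 4.3333
  s[B,C] = ((-2.5)·(0.5) + (2.5)·(-3.5) + (-0.5)·(1.5) + (0.5)·(1.5)) / 3 = -10/3 = -3.3333
  s[C,C] = ((0.5)·(0.5) + (-3.5)·(-3.5) + (1.5)·(1.5) + (1.5)·(1.5)) / 3 = 17/3 = 5.6667
  Sample standard deviations s_i = √(s[i,i]):
  s(A) = √(9.6667) = 3.1091
  s(B) = √(4.3333) = 2.0817
  s(C) = √(5.6667) = 2.3805

Step 3 — r_{ij} = s_{ij} / (s_i · s_j):
  r[A,A] = 1 (diagonal).
  r[A,B] = 0.3333 / (3.1091 · 2.0817) = 0.3333 / 6.4722 = 0.0515
  r[A,C] = -1.3333 / (3.1091 · 2.3805) = -1.3333 / 7.4012 = -0.1802
  r[B,B] = 1 (diagonal).
  r[B,C] = -3.3333 / (2.0817 · 2.3805) = -3.3333 / 4.9554 = -0.6727
  r[C,C] = 1 (diagonal).

R is symmetric with unit diagonal. Assembling:

R = [[1, 0.0515, -0.1802],
 [0.0515, 1, -0.6727],
 [-0.1802, -0.6727, 1]]


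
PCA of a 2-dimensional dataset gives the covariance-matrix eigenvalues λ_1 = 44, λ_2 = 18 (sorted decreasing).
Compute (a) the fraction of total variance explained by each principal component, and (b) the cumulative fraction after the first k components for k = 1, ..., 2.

Step 1 — total variance = trace(Sigma) = Σ λ_i = 44 + 18 = 62.

Step 2 — fraction explained by component i = λ_i / Σ λ:
  PC1: 44/62 = 0.7097
  PC2: 18/62 = 0.2903

Step 3 — cumulative fraction after k components = (λ_1 + ... + λ_k) / Σ λ:
  k = 1: 44/62 = 0.7097
  k = 2: (44 + 18)/62 = 62/62 = 1

Summary (fraction, with percent):

explained: PC1 0.7097 (70.97%), PC2 0.2903 (29.03%);  cumulative: 0.7097, 1


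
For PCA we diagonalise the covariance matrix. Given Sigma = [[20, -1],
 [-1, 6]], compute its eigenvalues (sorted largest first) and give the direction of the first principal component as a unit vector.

Step 1 — characteristic polynomial of 2×2 Sigma:
  det(Sigma - λI) = λ² - trace · λ + det = 0.
  trace = 20 + 6 = 26, det = 20·6 - (-1)² = 119.
Step 2 — discriminant:
  Δ = trace² - 4·det = 676 - 476 = 200.
Step 3 — eigenvalues:
  λ = (trace ± √Δ)/2 = (26 ± 14.1421)/2,
  λ_1 = 20.0711,  λ_2 = 5.9289.

Step 4 — unit eigenvector for λ_1: solve (Sigma - λ_1 I)v = 0. First row:
  (20 - 20.0711)·v_x + (-1)·v_y = 0, i.e. (-0.0711)·v_x + (-1)·v_y = 0,
  so v ∝ (b, λ_1 - a) = (-1, 0.0711); multiply by -1 so the first entry is positive: u = (1, -0.0711).
  ||u|| = √((1)² + (-0.0711)²) = √(1.0051) ≈ 1.0025,
  v_1 = u/||u|| ≈ (0.9975, -0.0709) (||v_1|| = 1).

λ_1 = 20.0711,  λ_2 = 5.9289;  v_1 ≈ (0.9975, -0.0709)


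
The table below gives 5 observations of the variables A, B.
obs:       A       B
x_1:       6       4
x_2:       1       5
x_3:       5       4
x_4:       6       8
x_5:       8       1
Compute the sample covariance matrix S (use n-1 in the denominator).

Step 1 — column means:
  mean(A) = (6 + 1 + 5 + 6 + 8) / 5 = 26/5 = 5.2
  mean(B) = (4 + 5 + 4 + 8 + 1) / 5 = 22/5 = 4.4

Step 2 — sample covariance S[i,j] = (1/(n-1)) · Σ_k (x_{k,i} - mean_i) · (x_{k,j} - mean_j), with n-1 = 4.
  S[A,A] = ((0.8)·(0.8) + (-4.2)·(-4.2) + (-0.2)·(-0.2) + (0.8)·(0.8) + (2.8)·(2.8)) / 4 = 26.8/4 = 6.7
  S[A,B] = ((0.8)·(-0.4) + (-4.2)·(0.6) + (-0.2)·(-0.4) + (0.8)·(3.6) + (2.8)·(-3.4)) / 4 = -9.4/4 = -2.35
  S[B,B] = ((-0.4)·(-0.4) + (0.6)·(0.6) + (-0.4)·(-0.4) + (3.6)·(3.6) + (-3.4)·(-3.4)) / 4 = 25.2/4 = 6.3

S is symmetric (S[j,i] = S[i,j]). Assembling:

S = [[6.7, -2.35],
 [-2.35, 6.3]]


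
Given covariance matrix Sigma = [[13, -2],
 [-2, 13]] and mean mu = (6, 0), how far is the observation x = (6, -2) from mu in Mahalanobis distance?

Step 1 — centre the observation: (x - mu) = (0, -2).

Step 2 — invert Sigma. det(Sigma) = 13·13 - (-2)² = 165.
  Sigma^{-1} = (1/det) · [[d, -b], [-b, a]] = [[0.0788, 0.0121],
 [0.0121, 0.0788]].

Step 3 — form the quadratic (x - mu)^T · Sigma^{-1} · (x - mu):
  Sigma^{-1} · (x - mu) = (-0.0242, -0.1576).
  (x - mu)^T · [Sigma^{-1} · (x - mu)] = (0)·(-0.0242) + (-2)·(-0.1576) = 0.3152.

Step 4 — take square root: d = √(0.3152) ≈ 0.5614.

d(x, mu) = √(0.3152) ≈ 0.5614


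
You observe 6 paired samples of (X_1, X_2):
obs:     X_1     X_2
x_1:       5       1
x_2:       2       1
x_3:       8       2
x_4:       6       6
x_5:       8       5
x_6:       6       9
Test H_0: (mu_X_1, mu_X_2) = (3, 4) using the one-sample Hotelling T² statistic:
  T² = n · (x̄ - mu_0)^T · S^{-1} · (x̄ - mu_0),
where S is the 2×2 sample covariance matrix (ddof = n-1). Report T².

Step 1 — sample mean vector:
  mean(X_1) = (5 + 2 + 8 + 6 + 8 + 6) / 6 = 35/6 = 5.8333
  mean(X_2) = (1 + 1 + 2 + 6 + 5 + 9) / 6 = 24/6 = 4
  x̄ = (5.8333, 4),  deviation x̄ - mu_0 = (5.8333, 4) - (3, 4) = (2.8333, 0).

Step 2 — sample covariance matrix, S[i,j] = (1/(n-1)) · Σ_k (x_{k,i} - mean_i) · (x_{k,j} - mean_j), divisor n-1 = 5:
  S[X_1,X_1] = ((-0.8333)·(-0.8333) + (-3.8333)·(-3.8333) + (2.1667)·(2.1667) + (0.1667)·(0.1667) + (2.1667)·(2.1667) + (0.1667)·(0.1667)) / 5 = 24.8333/5 = 4.9667
  S[X_1,X_2] = ((-0.8333)·(-3) + (-3.8333)·(-3) + (2.1667)·(-2) + (0.1667)·(2) + (2.1667)·(1) + (0.1667)·(5)) / 5 = 13/5 = 2.6
  S[X_2,X_2] = ((-3)·(-3) + (-3)·(-3) + (-2)·(-2) + (2)·(2) + (1)·(1) + (5)·(5)) / 5 = 52/5 = 10.4
  S = [[4.9667, 2.6],
 [2.6, 10.4]].

Step 3 — invert S. det(S) = 4.9667·10.4 - (2.6)² = 44.8933.
  S^{-1} = (1/det) · [[d, -b], [-b, a]] = [[0.2317, -0.0579],
 [-0.0579, 0.1106]].

Step 4 — quadratic form (x̄ - mu_0)^T · S^{-1} · (x̄ - mu_0):
  S^{-1} · (x̄ - mu_0) = (0.6564, -0.1641),
  (x̄ - mu_0)^T · [...] = (2.8333)·(0.6564) + (0)·(-0.1641) = 1.8597.

Step 5 — scale by n: T² = 6 · 1.8597 = 11.1583.

T² ≈ 11.1583


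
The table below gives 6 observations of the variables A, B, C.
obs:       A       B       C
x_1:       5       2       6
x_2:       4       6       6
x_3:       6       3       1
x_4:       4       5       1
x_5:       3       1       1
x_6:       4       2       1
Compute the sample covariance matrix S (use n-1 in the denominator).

Step 1 — column means:
  mean(A) = (5 + 4 + 6 + 4 + 3 + 4) / 6 = 26/6 = 4.3333
  mean(B) = (2 + 6 + 3 + 5 + 1 + 2) / 6 = 19/6 = 3.1667
  mean(C) = (6 + 6 + 1 + 1 + 1 + 1) / 6 = 16/6 = 2.6667

Step 2 — sample covariance S[i,j] = (1/(n-1)) · Σ_k (x_{k,i} - mean_i) · (x_{k,j} - mean_j), with n-1 = 5.
  S[A,A] = ((0.6667)·(0.6667) + (-0.3333)·(-0.3333) + (1.6667)·(1.6667) + (-0.3333)·(-0.3333) + (-1.3333)·(-1.3333) + (-0.3333)·(-0.3333)) / 5 = 5.3333/5 = 1.0667
  S[A,B] = ((0.6667)·(-1.1667) + (-0.3333)·(2.8333) + (1.6667)·(-0.1667) + (-0.3333)·(1.8333) + (-1.3333)·(-2.1667) + (-0.3333)·(-1.1667)) / 5 = 0.6667/5 = 0.1333
  S[A,C] = ((0.6667)·(3.3333) + (-0.3333)·(3.3333) + (1.6667)·(-1.6667) + (-0.3333)·(-1.6667) + (-1.3333)·(-1.6667) + (-0.3333)·(-1.6667)) / 5 = 1.6667/5 = 0.3333
  S[B,B] = ((-1.1667)·(-1.1667) + (2.8333)·(2.8333) + (-0.1667)·(-0.1667) + (1.8333)·(1.8333) + (-2.1667)·(-2.1667) + (-1.1667)·(-1.1667)) / 5 = 18.8333/5 = 3.7667
  S[B,C] = ((-1.1667)·(3.3333) + (2.8333)·(3.3333) + (-0.1667)·(-1.6667) + (1.8333)·(-1.6667) + (-2.1667)·(-1.6667) + (-1.1667)·(-1.6667)) / 5 = 8.3333/5 = 1.6667
  S[C,C] = ((3.3333)·(3.3333) + (3.3333)·(3.3333) + (-1.6667)·(-1.6667) + (-1.6667)·(-1.6667) + (-1.6667)·(-1.6667) + (-1.6667)·(-1.6667)) / 5 = 33.3333/5 = 6.6667

S is symmetric (S[j,i] = S[i,j]). Assembling:

S = [[1.0667, 0.1333, 0.3333],
 [0.1333, 3.7667, 1.6667],
 [0.3333, 1.6667, 6.6667]]


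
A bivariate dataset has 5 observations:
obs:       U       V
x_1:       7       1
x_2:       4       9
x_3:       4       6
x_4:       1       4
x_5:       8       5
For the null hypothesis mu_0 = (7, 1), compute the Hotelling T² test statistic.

Step 1 — sample mean vector:
  mean(U) = (7 + 4 + 4 + 1 + 8) / 5 = 24/5 = 4.8
  mean(V) = (1 + 9 + 6 + 4 + 5) / 5 = 25/5 = 5
  x̄ = (4.8, 5),  deviation x̄ - mu_0 = (4.8, 5) - (7, 1) = (-2.2, 4).

Step 2 — sample covariance matrix, S[i,j] = (1/(n-1)) · Σ_k (x_{k,i} - mean_i) · (x_{k,j} - mean_j), divisor n-1 = 4:
  S[U,U] = ((2.2)·(2.2) + (-0.8)·(-0.8) + (-0.8)·(-0.8) + (-3.8)·(-3.8) + (3.2)·(3.2)) / 4 = 30.8/4 = 7.7
  S[U,V] = ((2.2)·(-4) + (-0.8)·(4) + (-0.8)·(1) + (-3.8)·(-1) + (3.2)·(0)) / 4 = -9/4 = -2.25
  S[V,V] = ((-4)·(-4) + (4)·(4) + (1)·(1) + (-1)·(-1) + (0)·(0)) / 4 = 34/4 = 8.5
  S = [[7.7, -2.25],
 [-2.25, 8.5]].

Step 3 — invert S. det(S) = 7.7·8.5 - (-2.25)² = 60.3875.
  S^{-1} = (1/det) · [[d, -b], [-b, a]] = [[0.1408, 0.0373],
 [0.0373, 0.1275]].

Step 4 — quadratic form (x̄ - mu_0)^T · S^{-1} · (x̄ - mu_0):
  S^{-1} · (x̄ - mu_0) = (-0.1606, 0.4281),
  (x̄ - mu_0)^T · [...] = (-2.2)·(-0.1606) + (4)·(0.4281) = 2.0657.

Step 5 — scale by n: T² = 5 · 2.0657 = 10.3283.

T² ≈ 10.3283


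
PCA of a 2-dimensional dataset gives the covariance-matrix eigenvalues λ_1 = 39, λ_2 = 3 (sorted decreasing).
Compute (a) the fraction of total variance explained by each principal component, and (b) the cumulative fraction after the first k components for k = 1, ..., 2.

Step 1 — total variance = trace(Sigma) = Σ λ_i = 39 + 3 = 42.

Step 2 — fraction explained by component i = λ_i / Σ λ:
  PC1: 39/42 = 0.9286
  PC2: 3/42 = 0.0714

Step 3 — cumulative fraction after k components = (λ_1 + ... + λ_k) / Σ λ:
  k = 1: 39/42 = 0.9286
  k = 2: (39 + 3)/42 = 42/42 = 1

Summary (fraction, with percent):

explained: PC1 0.9286 (92.86%), PC2 0.0714 (7.14%);  cumulative: 0.9286, 1


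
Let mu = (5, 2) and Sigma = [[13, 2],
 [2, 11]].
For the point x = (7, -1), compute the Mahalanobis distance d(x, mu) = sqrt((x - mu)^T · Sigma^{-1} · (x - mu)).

Step 1 — centre the observation: (x - mu) = (2, -3).

Step 2 — invert Sigma. det(Sigma) = 13·11 - (2)² = 139.
  Sigma^{-1} = (1/det) · [[d, -b], [-b, a]] = [[0.0791, -0.0144],
 [-0.0144, 0.0935]].

Step 3 — form the quadratic (x - mu)^T · Sigma^{-1} · (x - mu):
  Sigma^{-1} · (x - mu) = (0.2014, -0.3094).
  (x - mu)^T · [Sigma^{-1} · (x - mu)] = (2)·(0.2014) + (-3)·(-0.3094) = 1.3309.

Step 4 — take square root: d = √(1.3309) ≈ 1.1537.

d(x, mu) = √(1.3309) ≈ 1.1537


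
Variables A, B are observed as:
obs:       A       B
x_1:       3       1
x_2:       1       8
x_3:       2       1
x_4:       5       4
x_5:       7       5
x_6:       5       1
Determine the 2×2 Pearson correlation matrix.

Step 1 — column means:
  mean(A) = (3 + 1 + 2 + 5 + 7 + 5) / 6 = 23/6 = 3.8333
  mean(B) = (1 + 8 + 1 + 4 + 5 + 1) / 6 = 20/6 = 3.3333

Step 2 — sample variances and covariances s[i,j] = (1/(n-1)) · Σ_k (x_{k,i} - mean_i) · (x_{k,j} - mean_j), with n-1 = 5:
  s[A,A] = ((-0.8333)·(-0.8333) + (-2.8333)·(-2.8333) + (-1.8333)·(-1.8333) + (1.1667)·(1.1667) + (3.1667)·(3.1667) + (1.1667)·(1.1667)) / 5 = 24.8333/5 = 4.9667
  s[A,B] = ((-0.8333)·(-2.3333) + (-2.8333)·(4.6667) + (-1.8333)·(-2.3333) + (1.1667)·(0.6667) + (3.1667)·(1.6667) + (1.1667)·(-2.3333)) / 5 = -3.6667/5 = -0.7333
  s[B,B] = ((-2.3333)·(-2.3333) + (4.6667)·(4.6667) + (-2.3333)·(-2.3333) + (0.6667)·(0.6667) + (1.6667)·(1.6667) + (-2.3333)·(-2.3333)) / 5 = 41.3333/5 = 8.2667
  Sample standard deviations s_i = √(s[i,i]):
  s(A) = √(4.9667) = 2.2286
  s(B) = √(8.2667) = 2.8752

Step 3 — r_{ij} = s_{ij} / (s_i · s_j):
  r[A,A] = 1 (diagonal).
  r[A,B] = -0.7333 / (2.2286 · 2.8752) = -0.7333 / 6.4076 = -0.1144
  r[B,B] = 1 (diagonal).

R is symmetric with unit diagonal. Assembling:

R = [[1, -0.1144],
 [-0.1144, 1]]


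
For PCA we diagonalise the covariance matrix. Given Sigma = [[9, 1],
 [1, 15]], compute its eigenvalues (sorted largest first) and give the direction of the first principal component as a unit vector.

Step 1 — characteristic polynomial of 2×2 Sigma:
  det(Sigma - λI) = λ² - trace · λ + det = 0.
  trace = 9 + 15 = 24, det = 9·15 - (1)² = 134.
Step 2 — discriminant:
  Δ = trace² - 4·det = 576 - 536 = 40.
Step 3 — eigenvalues:
  λ = (trace ± √Δ)/2 = (24 ± 6.3246)/2,
  λ_1 = 15.1623,  λ_2 = 8.8377.

Step 4 — unit eigenvector for λ_1: solve (Sigma - λ_1 I)v = 0. First row:
  (9 - 15.1623)·v_x + (1)·v_y = 0, i.e. (-6.1623)·v_x + (1)·v_y = 0,
  so v ∝ (b, λ_1 - a) = (1, 6.1623) = u.
  ||u|| = √((1)² + (6.1623)²) = √(38.9737) ≈ 6.2429,
  v_1 = u/||u|| ≈ (0.1602, 0.9871) (||v_1|| = 1).

λ_1 = 15.1623,  λ_2 = 8.8377;  v_1 ≈ (0.1602, 0.9871)


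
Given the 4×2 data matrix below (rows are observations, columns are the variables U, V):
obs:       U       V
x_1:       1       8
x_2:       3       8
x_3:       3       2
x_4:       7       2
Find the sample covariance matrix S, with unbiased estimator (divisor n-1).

Step 1 — column means:
  mean(U) = (1 + 3 + 3 + 7) / 4 = 14/4 = 3.5
  mean(V) = (8 + 8 + 2 + 2) / 4 = 20/4 = 5

Step 2 — sample covariance S[i,j] = (1/(n-1)) · Σ_k (x_{k,i} - mean_i) · (x_{k,j} - mean_j), with n-1 = 3.
  S[U,U] = ((-2.5)·(-2.5) + (-0.5)·(-0.5) + (-0.5)·(-0.5) + (3.5)·(3.5)) / 3 = 19/3 = 6.3333
  S[U,V] = ((-2.5)·(3) + (-0.5)·(3) + (-0.5)·(-3) + (3.5)·(-3)) / 3 = -18/3 = -6
  S[V,V] = ((3)·(3) + (3)·(3) + (-3)·(-3) + (-3)·(-3)) / 3 = 36/3 = 12

S is symmetric (S[j,i] = S[i,j]). Assembling:

S = [[6.3333, -6],
 [-6, 12]]


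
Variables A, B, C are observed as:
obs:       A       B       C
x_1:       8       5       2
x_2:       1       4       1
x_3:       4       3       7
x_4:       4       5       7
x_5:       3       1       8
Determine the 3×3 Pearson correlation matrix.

Step 1 — column means:
  mean(A) = (8 + 1 + 4 + 4 + 3) / 5 = 20/5 = 4
  mean(B) = (5 + 4 + 3 + 5 + 1) / 5 = 18/5 = 3.6
  mean(C) = (2 + 1 + 7 + 7 + 8) / 5 = 25/5 = 5

Step 2 — sample variances and covariances s[i,j] = (1/(n-1)) · Σ_k (x_{k,i} - mean_i) · (x_{k,j} - mean_j), with n-1 = 4:
  s[A,A] = ((4)·(4) + (-3)·(-3) + (0)·(0) + (0)·(0) + (-1)·(-1)) / 4 = 26/4 = 6.5
  s[A,B] = ((4)·(1.4) + (-3)·(0.4) + (0)·(-0.6) + (0)·(1.4) + (-1)·(-2.6)) / 4 = 7/4 = 1.75
  s[A,C] = ((4)·(-3) + (-3)·(-4) + (0)·(2) + (0)·(2) + (-1)·(3)) / 4 = -3/4 = -0.75
  s[B,B] = ((1.4)·(1.4) + (0.4)·(0.4) + (-0.6)·(-0.6) + (1.4)·(1.4) + (-2.6)·(-2.6)) / 4 = 11.2/4 = 2.8
  s[B,C] = ((1.4)·(-3) + (0.4)·(-4) + (-0.6)·(2) + (1.4)·(2) + (-2.6)·(3)) / 4 = -12/4 = -3
  s[C,C] = ((-3)·(-3) + (-4)·(-4) + (2)·(2) + (2)·(2) + (3)·(3)) / 4 = 42/4 = 10.5
  Sample standard deviations s_i = √(s[i,i]):
  s(A) = √(6.5) = 2.5495
  s(B) = √(2.8) = 1.6733
  s(C) = √(10.5) = 3.2404

Step 3 — r_{ij} = s_{ij} / (s_i · s_j):
  r[A,A] = 1 (diagonal).
  r[A,B] = 1.75 / (2.5495 · 1.6733) = 1.75 / 4.2661 = 0.4102
  r[A,C] = -0.75 / (2.5495 · 3.2404) = -0.75 / 8.2614 = -0.0908
  r[B,B] = 1 (diagonal).
  r[B,C] = -3 / (1.6733 · 3.2404) = -3 / 5.4222 = -0.5533
  r[C,C] = 1 (diagonal).

R is symmetric with unit diagonal. Assembling:

R = [[1, 0.4102, -0.0908],
 [0.4102, 1, -0.5533],
 [-0.0908, -0.5533, 1]]


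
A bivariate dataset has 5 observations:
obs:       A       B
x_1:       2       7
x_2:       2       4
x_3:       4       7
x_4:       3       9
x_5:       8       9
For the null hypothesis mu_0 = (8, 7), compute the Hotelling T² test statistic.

Step 1 — sample mean vector:
  mean(A) = (2 + 2 + 4 + 3 + 8) / 5 = 19/5 = 3.8
  mean(B) = (7 + 4 + 7 + 9 + 9) / 5 = 36/5 = 7.2
  x̄ = (3.8, 7.2),  deviation x̄ - mu_0 = (3.8, 7.2) - (8, 7) = (-4.2, 0.2).

Step 2 — sample covariance matrix, S[i,j] = (1/(n-1)) · Σ_k (x_{k,i} - mean_i) · (x_{k,j} - mean_j), divisor n-1 = 4:
  S[A,A] = ((-1.8)·(-1.8) + (-1.8)·(-1.8) + (0.2)·(0.2) + (-0.8)·(-0.8) + (4.2)·(4.2)) / 4 = 24.8/4 = 6.2
  S[A,B] = ((-1.8)·(-0.2) + (-1.8)·(-3.2) + (0.2)·(-0.2) + (-0.8)·(1.8) + (4.2)·(1.8)) / 4 = 12.2/4 = 3.05
  S[B,B] = ((-0.2)·(-0.2) + (-3.2)·(-3.2) + (-0.2)·(-0.2) + (1.8)·(1.8) + (1.8)·(1.8)) / 4 = 16.8/4 = 4.2
  S = [[6.2, 3.05],
 [3.05, 4.2]].

Step 3 — invert S. det(S) = 6.2·4.2 - (3.05)² = 16.7375.
  S^{-1} = (1/det) · [[d, -b], [-b, a]] = [[0.2509, -0.1822],
 [-0.1822, 0.3704]].

Step 4 — quadratic form (x̄ - mu_0)^T · S^{-1} · (x̄ - mu_0):
  S^{-1} · (x̄ - mu_0) = (-1.0904, 0.8394),
  (x̄ - mu_0)^T · [...] = (-4.2)·(-1.0904) + (0.2)·(0.8394) = 4.7474.

Step 5 — scale by n: T² = 5 · 4.7474 = 23.7371.

T² ≈ 23.7371


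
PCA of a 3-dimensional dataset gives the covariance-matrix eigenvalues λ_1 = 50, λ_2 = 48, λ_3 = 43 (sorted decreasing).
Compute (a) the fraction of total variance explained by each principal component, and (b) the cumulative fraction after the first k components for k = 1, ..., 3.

Step 1 — total variance = trace(Sigma) = Σ λ_i = 50 + 48 + 43 = 141.

Step 2 — fraction explained by component i = λ_i / Σ λ:
  PC1: 50/141 = 0.3546
  PC2: 48/141 = 0.3404
  PC3: 43/141 = 0.305

Step 3 — cumulative fraction after k components = (λ_1 + ... + λ_k) / Σ λ:
  k = 1: 50/141 = 0.3546
  k = 2: (50 + 48)/141 = 98/141 = 0.695
  k = 3: (50 + 48 + 43)/141 = 141/141 = 1

Summary (fraction, with percent):

explained: PC1 0.3546 (35.46%), PC2 0.3404 (34.04%), PC3 0.305 (30.5%);  cumulative: 0.3546, 0.695, 1


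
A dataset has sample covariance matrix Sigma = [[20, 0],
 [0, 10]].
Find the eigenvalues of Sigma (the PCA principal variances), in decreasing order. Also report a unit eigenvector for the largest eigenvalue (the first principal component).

Step 1 — characteristic polynomial of 2×2 Sigma:
  det(Sigma - λI) = λ² - trace · λ + det = 0.
  trace = 20 + 10 = 30, det = 20·10 - (0)² = 200.
Step 2 — discriminant:
  Δ = trace² - 4·det = 900 - 800 = 100.
Step 3 — eigenvalues:
  λ = (trace ± √Δ)/2 = (30 ± 10)/2,
  λ_1 = 20,  λ_2 = 10.

Step 4 — unit eigenvector for λ_1: Sigma is diagonal, so its eigenvectors are the coordinate axes. λ_1 = 20 is the diagonal entry on the first coordinate axis, hence
  v_1 = (1, 0) (||v_1|| = 1).

λ_1 = 20,  λ_2 = 10;  v_1 ≈ (1, 0)


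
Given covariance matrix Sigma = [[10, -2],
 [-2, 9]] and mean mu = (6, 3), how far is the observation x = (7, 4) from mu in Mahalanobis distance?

Step 1 — centre the observation: (x - mu) = (1, 1).

Step 2 — invert Sigma. det(Sigma) = 10·9 - (-2)² = 86.
  Sigma^{-1} = (1/det) · [[d, -b], [-b, a]] = [[0.1047, 0.0233],
 [0.0233, 0.1163]].

Step 3 — form the quadratic (x - mu)^T · Sigma^{-1} · (x - mu):
  Sigma^{-1} · (x - mu) = (0.1279, 0.1395).
  (x - mu)^T · [Sigma^{-1} · (x - mu)] = (1)·(0.1279) + (1)·(0.1395) = 0.2674.

Step 4 — take square root: d = √(0.2674) ≈ 0.5171.

d(x, mu) = √(0.2674) ≈ 0.5171


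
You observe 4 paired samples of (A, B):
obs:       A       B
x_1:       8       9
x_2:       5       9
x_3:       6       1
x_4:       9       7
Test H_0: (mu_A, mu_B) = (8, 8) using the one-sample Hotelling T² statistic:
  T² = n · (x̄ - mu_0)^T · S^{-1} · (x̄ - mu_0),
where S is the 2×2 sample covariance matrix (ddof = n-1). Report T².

Step 1 — sample mean vector:
  mean(A) = (8 + 5 + 6 + 9) / 4 = 28/4 = 7
  mean(B) = (9 + 9 + 1 + 7) / 4 = 26/4 = 6.5
  x̄ = (7, 6.5),  deviation x̄ - mu_0 = (7, 6.5) - (8, 8) = (-1, -1.5).

Step 2 — sample covariance matrix, S[i,j] = (1/(n-1)) · Σ_k (x_{k,i} - mean_i) · (x_{k,j} - mean_j), divisor n-1 = 3:
  S[A,A] = ((1)·(1) + (-2)·(-2) + (-1)·(-1) + (2)·(2)) / 3 = 10/3 = 3.3333
  S[A,B] = ((1)·(2.5) + (-2)·(2.5) + (-1)·(-5.5) + (2)·(0.5)) / 3 = 4/3 = 1.3333
  S[B,B] = ((2.5)·(2.5) + (2.5)·(2.5) + (-5.5)·(-5.5) + (0.5)·(0.5)) / 3 = 43/3 = 14.3333
  S = [[3.3333, 1.3333],
 [1.3333, 14.3333]].

Step 3 — invert S. det(S) = 3.3333·14.3333 - (1.3333)² = 46.
  S^{-1} = (1/det) · [[d, -b], [-b, a]] = [[0.3116, -0.029],
 [-0.029, 0.0725]].

Step 4 — quadratic form (x̄ - mu_0)^T · S^{-1} · (x̄ - mu_0):
  S^{-1} · (x̄ - mu_0) = (-0.2681, -0.0797),
  (x̄ - mu_0)^T · [...] = (-1)·(-0.2681) + (-1.5)·(-0.0797) = 0.3877.

Step 5 — scale by n: T² = 4 · 0.3877 = 1.5507.

T² ≈ 1.5507


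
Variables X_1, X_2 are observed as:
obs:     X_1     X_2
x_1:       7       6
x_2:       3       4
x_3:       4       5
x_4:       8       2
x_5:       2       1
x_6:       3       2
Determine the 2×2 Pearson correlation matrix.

Step 1 — column means:
  mean(X_1) = (7 + 3 + 4 + 8 + 2 + 3) / 6 = 27/6 = 4.5
  mean(X_2) = (6 + 4 + 5 + 2 + 1 + 2) / 6 = 20/6 = 3.3333

Step 2 — sample variances and covariances s[i,j] = (1/(n-1)) · Σ_k (x_{k,i} - mean_i) · (x_{k,j} - mean_j), with n-1 = 5:
  s[X_1,X_1] = ((2.5)·(2.5) + (-1.5)·(-1.5) + (-0.5)·(-0.5) + (3.5)·(3.5) + (-2.5)·(-2.5) + (-1.5)·(-1.5)) / 5 = 29.5/5 = 5.9
  s[X_1,X_2] = ((2.5)·(2.6667) + (-1.5)·(0.6667) + (-0.5)·(1.6667) + (3.5)·(-1.3333) + (-2.5)·(-2.3333) + (-1.5)·(-1.3333)) / 5 = 8/5 = 1.6
  s[X_2,X_2] = ((2.6667)·(2.6667) + (0.6667)·(0.6667) + (1.6667)·(1.6667) + (-1.3333)·(-1.3333) + (-2.3333)·(-2.3333) + (-1.3333)·(-1.3333)) / 5 = 19.3333/5 = 3.8667
  Sample standard deviations s_i = √(s[i,i]):
  s(X_1) = √(5.9) = 2.429
  s(X_2) = √(3.8667) = 1.9664

Step 3 — r_{ij} = s_{ij} / (s_i · s_j):
  r[X_1,X_1] = 1 (diagonal).
  r[X_1,X_2] = 1.6 / (2.429 · 1.9664) = 1.6 / 4.7763 = 0.335
  r[X_2,X_2] = 1 (diagonal).

R is symmetric with unit diagonal. Assembling:

R = [[1, 0.335],
 [0.335, 1]]


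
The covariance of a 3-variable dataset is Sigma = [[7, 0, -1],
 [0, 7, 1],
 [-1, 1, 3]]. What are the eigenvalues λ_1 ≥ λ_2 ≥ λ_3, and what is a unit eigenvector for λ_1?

Step 1 — characteristic polynomial p(λ) = det(λI - Sigma) = λ³ - tr·λ² + c_1·λ - det, where tr = trace, c_1 = sum of the principal 2×2 minors, det = det(Sigma):
  tr = 7 + 7 + 3 = 17,
  c_1 = (7·7 - (0)²) + (7·3 - (-1)²) + (7·3 - (1)²) = 49 + 20 + 20 = 89,
  det = 7·(7·3 - (1)²) - (0)·((0)·3 - (1)·(-1)) + (-1)·((0)·(1) - 7·(-1)) = 7·(20) - (0)·(1) + (-1)·(7) = 133.
  So p(λ) = λ³ - 17λ² + 89λ - 133.
Step 2 — look for an integer root (rational root theorem: any rational root is an integer divisor of 133). Testing λ = 7:
  p(7) = 343 - 833 + 623 - 133 = 0  ✓
  Dividing out (λ - 7): p(λ) = (λ - 7)(λ² - 10λ + 19).
Step 3 — remaining eigenvalues from the quadratic λ² - 10λ + 19 = 0:
  Δ = 10² - 4·19 = 100 - 76 = 24,  λ = (10 ± √24)/2 = (10 ± 4.899)/2 ≈ 7.4495 or 2.5505.
  Sorted: λ_1 = 7.4495,  λ_2 = 7,  λ_3 = 2.5505  (check: sum = 17 = tr ✓).

Step 4 — unit eigenvector for λ_1 ≈ 7.4495: v spans the null space of (Sigma - λ_1 I), whose rows are
  r_1 = (-0.4495, 0, -1),  r_2 = (0, -0.4495, 1),  r_3 = (-1, 1, -4.4495).
  v is orthogonal to every row, so take v ∝ r_1 × r_2 = ((0)·(1) - (-1)·(-0.4495), (-1)·(0) - (-0.4495)·(1), (-0.4495)·(-0.4495) - (0)·(0)) ≈ (-0.4495, 0.4495, 0.202).
  Rescale (multiply by -1 so the first nonzero entry is positive): u = (0.4495, -0.4495, -0.202).
  ||u|| = √((0.4495)² + (-0.4495)² + (-0.202)²) = √(0.4449) ≈ 0.667,  v_1 = u/||u|| ≈ (0.6739, -0.6739, -0.3029) (||v_1|| = 1).

λ_1 = 7.4495,  λ_2 = 7,  λ_3 = 2.5505;  v_1 ≈ (0.6739, -0.6739, -0.3029)


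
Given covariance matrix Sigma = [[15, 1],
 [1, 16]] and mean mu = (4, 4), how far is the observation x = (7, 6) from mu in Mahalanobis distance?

Step 1 — centre the observation: (x - mu) = (3, 2).

Step 2 — invert Sigma. det(Sigma) = 15·16 - (1)² = 239.
  Sigma^{-1} = (1/det) · [[d, -b], [-b, a]] = [[0.0669, -0.0042],
 [-0.0042, 0.0628]].

Step 3 — form the quadratic (x - mu)^T · Sigma^{-1} · (x - mu):
  Sigma^{-1} · (x - mu) = (0.1925, 0.113).
  (x - mu)^T · [Sigma^{-1} · (x - mu)] = (3)·(0.1925) + (2)·(0.113) = 0.8033.

Step 4 — take square root: d = √(0.8033) ≈ 0.8963.

d(x, mu) = √(0.8033) ≈ 0.8963


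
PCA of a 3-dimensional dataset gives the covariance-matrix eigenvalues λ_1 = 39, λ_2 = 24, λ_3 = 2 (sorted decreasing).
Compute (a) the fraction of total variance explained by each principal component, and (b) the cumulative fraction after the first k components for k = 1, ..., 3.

Step 1 — total variance = trace(Sigma) = Σ λ_i = 39 + 24 + 2 = 65.

Step 2 — fraction explained by component i = λ_i / Σ λ:
  PC1: 39/65 = 0.6
  PC2: 24/65 = 0.3692
  PC3: 2/65 = 0.0308

Step 3 — cumulative fraction after k components = (λ_1 + ... + λ_k) / Σ λ:
  k = 1: 39/65 = 0.6
  k = 2: (39 + 24)/65 = 63/65 = 0.9692
  k = 3: (39 + 24 + 2)/65 = 65/65 = 1

Summary (fraction, with percent):

explained: PC1 0.6 (60%), PC2 0.3692 (36.92%), PC3 0.0308 (3.08%);  cumulative: 0.6, 0.9692, 1


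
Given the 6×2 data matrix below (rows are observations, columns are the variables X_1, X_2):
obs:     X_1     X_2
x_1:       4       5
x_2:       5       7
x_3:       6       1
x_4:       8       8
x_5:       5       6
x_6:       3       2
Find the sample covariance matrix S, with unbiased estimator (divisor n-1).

Step 1 — column means:
  mean(X_1) = (4 + 5 + 6 + 8 + 5 + 3) / 6 = 31/6 = 5.1667
  mean(X_2) = (5 + 7 + 1 + 8 + 6 + 2) / 6 = 29/6 = 4.8333

Step 2 — sample covariance S[i,j] = (1/(n-1)) · Σ_k (x_{k,i} - mean_i) · (x_{k,j} - mean_j), with n-1 = 5.
  S[X_1,X_1] = ((-1.1667)·(-1.1667) + (-0.1667)·(-0.1667) + (0.8333)·(0.8333) + (2.8333)·(2.8333) + (-0.1667)·(-0.1667) + (-2.1667)·(-2.1667)) / 5 = 14.8333/5 = 2.9667
  S[X_1,X_2] = ((-1.1667)·(0.1667) + (-0.1667)·(2.1667) + (0.8333)·(-3.8333) + (2.8333)·(3.1667) + (-0.1667)·(1.1667) + (-2.1667)·(-2.8333)) / 5 = 11.1667/5 = 2.2333
  S[X_2,X_2] = ((0.1667)·(0.1667) + (2.1667)·(2.1667) + (-3.8333)·(-3.8333) + (3.1667)·(3.1667) + (1.1667)·(1.1667) + (-2.8333)·(-2.8333)) / 5 = 38.8333/5 = 7.7667

S is symmetric (S[j,i] = S[i,j]). Assembling:

S = [[2.9667, 2.2333],
 [2.2333, 7.7667]]


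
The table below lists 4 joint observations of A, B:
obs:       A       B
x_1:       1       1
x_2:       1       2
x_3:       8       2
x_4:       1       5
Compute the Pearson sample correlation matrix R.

Step 1 — column means:
  mean(A) = (1 + 1 + 8 + 1) / 4 = 11/4 = 2.75
  mean(B) = (1 + 2 + 2 + 5) / 4 = 10/4 = 2.5

Step 2 — sample variances and covariances s[i,j] = (1/(n-1)) · Σ_k (x_{k,i} - mean_i) · (x_{k,j} - mean_j), with n-1 = 3:
  s[A,A] = ((-1.75)·(-1.75) + (-1.75)·(-1.75) + (5.25)·(5.25) + (-1.75)·(-1.75)) / 3 = 36.75/3 = 12.25
  s[A,B] = ((-1.75)·(-1.5) + (-1.75)·(-0.5) + (5.25)·(-0.5) + (-1.75)·(2.5)) / 3 = -3.5/3 = -1.1667
  s[B,B] = ((-1.5)·(-1.5) + (-0.5)·(-0.5) + (-0.5)·(-0.5) + (2.5)·(2.5)) / 3 = 9/3 = 3
  Sample standard deviations s_i = √(s[i,i]):
  s(A) = √(12.25) = 3.5
  s(B) = √(3) = 1.7321

Step 3 — r_{ij} = s_{ij} / (s_i · s_j):
  r[A,A] = 1 (diagonal).
  r[A,B] = -1.1667 / (3.5 · 1.7321) = -1.1667 / 6.0622 = -0.1925
  r[B,B] = 1 (diagonal).

R is symmetric with unit diagonal. Assembling:

R = [[1, -0.1925],
 [-0.1925, 1]]


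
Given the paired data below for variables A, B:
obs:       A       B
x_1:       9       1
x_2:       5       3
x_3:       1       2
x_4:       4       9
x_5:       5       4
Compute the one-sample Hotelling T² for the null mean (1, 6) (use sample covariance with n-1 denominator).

Step 1 — sample mean vector:
  mean(A) = (9 + 5 + 1 + 4 + 5) / 5 = 24/5 = 4.8
  mean(B) = (1 + 3 + 2 + 9 + 4) / 5 = 19/5 = 3.8
  x̄ = (4.8, 3.8),  deviation x̄ - mu_0 = (4.8, 3.8) - (1, 6) = (3.8, -2.2).

Step 2 — sample covariance matrix, S[i,j] = (1/(n-1)) · Σ_k (x_{k,i} - mean_i) · (x_{k,j} - mean_j), divisor n-1 = 4:
  S[A,A] = ((4.2)·(4.2) + (0.2)·(0.2) + (-3.8)·(-3.8) + (-0.8)·(-0.8) + (0.2)·(0.2)) / 4 = 32.8/4 = 8.2
  S[A,B] = ((4.2)·(-2.8) + (0.2)·(-0.8) + (-3.8)·(-1.8) + (-0.8)·(5.2) + (0.2)·(0.2)) / 4 = -9.2/4 = -2.3
  S[B,B] = ((-2.8)·(-2.8) + (-0.8)·(-0.8) + (-1.8)·(-1.8) + (5.2)·(5.2) + (0.2)·(0.2)) / 4 = 38.8/4 = 9.7
  S = [[8.2, -2.3],
 [-2.3, 9.7]].

Step 3 — invert S. det(S) = 8.2·9.7 - (-2.3)² = 74.25.
  S^{-1} = (1/det) · [[d, -b], [-b, a]] = [[0.1306, 0.031],
 [0.031, 0.1104]].

Step 4 — quadratic form (x̄ - mu_0)^T · S^{-1} · (x̄ - mu_0):
  S^{-1} · (x̄ - mu_0) = (0.4283, -0.1253),
  (x̄ - mu_0)^T · [...] = (3.8)·(0.4283) + (-2.2)·(-0.1253) = 1.903.

Step 5 — scale by n: T² = 5 · 1.903 = 9.5152.

T² ≈ 9.5152


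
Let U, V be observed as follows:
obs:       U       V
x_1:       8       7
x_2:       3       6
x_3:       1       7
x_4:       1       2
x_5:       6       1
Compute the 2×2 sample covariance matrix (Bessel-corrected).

Step 1 — column means:
  mean(U) = (8 + 3 + 1 + 1 + 6) / 5 = 19/5 = 3.8
  mean(V) = (7 + 6 + 7 + 2 + 1) / 5 = 23/5 = 4.6

Step 2 — sample covariance S[i,j] = (1/(n-1)) · Σ_k (x_{k,i} - mean_i) · (x_{k,j} - mean_j), with n-1 = 4.
  S[U,U] = ((4.2)·(4.2) + (-0.8)·(-0.8) + (-2.8)·(-2.8) + (-2.8)·(-2.8) + (2.2)·(2.2)) / 4 = 38.8/4 = 9.7
  S[U,V] = ((4.2)·(2.4) + (-0.8)·(1.4) + (-2.8)·(2.4) + (-2.8)·(-2.6) + (2.2)·(-3.6)) / 4 = 1.6/4 = 0.4
  S[V,V] = ((2.4)·(2.4) + (1.4)·(1.4) + (2.4)·(2.4) + (-2.6)·(-2.6) + (-3.6)·(-3.6)) / 4 = 33.2/4 = 8.3

S is symmetric (S[j,i] = S[i,j]). Assembling:

S = [[9.7, 0.4],
 [0.4, 8.3]]


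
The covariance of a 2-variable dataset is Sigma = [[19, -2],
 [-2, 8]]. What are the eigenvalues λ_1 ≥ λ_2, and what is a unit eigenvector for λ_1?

Step 1 — characteristic polynomial of 2×2 Sigma:
  det(Sigma - λI) = λ² - trace · λ + det = 0.
  trace = 19 + 8 = 27, det = 19·8 - (-2)² = 148.
Step 2 — discriminant:
  Δ = trace² - 4·det = 729 - 592 = 137.
Step 3 — eigenvalues:
  λ = (trace ± √Δ)/2 = (27 ± 11.7047)/2,
  λ_1 = 19.3523,  λ_2 = 7.6477.

Step 4 — unit eigenvector for λ_1: solve (Sigma - λ_1 I)v = 0. First row:
  (19 - 19.3523)·v_x + (-2)·v_y = 0, i.e. (-0.3523)·v_x + (-2)·v_y = 0,
  so v ∝ (b, λ_1 - a) = (-2, 0.3523); multiply by -1 so the first entry is positive: u = (2, -0.3523).
  ||u|| = √((2)² + (-0.3523)²) = √(4.1242) ≈ 2.0308,
  v_1 = u/||u|| ≈ (0.9848, -0.1735) (||v_1|| = 1).

λ_1 = 19.3523,  λ_2 = 7.6477;  v_1 ≈ (0.9848, -0.1735)


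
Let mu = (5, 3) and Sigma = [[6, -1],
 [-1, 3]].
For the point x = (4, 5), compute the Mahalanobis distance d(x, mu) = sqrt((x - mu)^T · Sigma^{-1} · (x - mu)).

Step 1 — centre the observation: (x - mu) = (-1, 2).

Step 2 — invert Sigma. det(Sigma) = 6·3 - (-1)² = 17.
  Sigma^{-1} = (1/det) · [[d, -b], [-b, a]] = [[0.1765, 0.0588],
 [0.0588, 0.3529]].

Step 3 — form the quadratic (x - mu)^T · Sigma^{-1} · (x - mu):
  Sigma^{-1} · (x - mu) = (-0.0588, 0.6471).
  (x - mu)^T · [Sigma^{-1} · (x - mu)] = (-1)·(-0.0588) + (2)·(0.6471) = 1.3529.

Step 4 — take square root: d = √(1.3529) ≈ 1.1632.

d(x, mu) = √(1.3529) ≈ 1.1632


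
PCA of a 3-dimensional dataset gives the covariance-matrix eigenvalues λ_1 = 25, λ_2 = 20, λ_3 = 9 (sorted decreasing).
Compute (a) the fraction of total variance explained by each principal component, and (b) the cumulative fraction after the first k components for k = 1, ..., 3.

Step 1 — total variance = trace(Sigma) = Σ λ_i = 25 + 20 + 9 = 54.

Step 2 — fraction explained by component i = λ_i / Σ λ:
  PC1: 25/54 = 0.463
  PC2: 20/54 = 0.3704
  PC3: 9/54 = 0.1667

Step 3 — cumulative fraction after k components = (λ_1 + ... + λ_k) / Σ λ:
  k = 1: 25/54 = 0.463
  k = 2: (25 + 20)/54 = 45/54 = 0.8333
  k = 3: (25 + 20 + 9)/54 = 54/54 = 1

Summary (fraction, with percent):

explained: PC1 0.463 (46.3%), PC2 0.3704 (37.04%), PC3 0.1667 (16.67%);  cumulative: 0.463, 0.8333, 1


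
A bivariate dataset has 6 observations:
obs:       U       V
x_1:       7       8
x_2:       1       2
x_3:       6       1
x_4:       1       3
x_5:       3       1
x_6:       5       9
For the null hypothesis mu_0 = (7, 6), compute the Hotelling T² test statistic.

Step 1 — sample mean vector:
  mean(U) = (7 + 1 + 6 + 1 + 3 + 5) / 6 = 23/6 = 3.8333
  mean(V) = (8 + 2 + 1 + 3 + 1 + 9) / 6 = 24/6 = 4
  x̄ = (3.8333, 4),  deviation x̄ - mu_0 = (3.8333, 4) - (7, 6) = (-3.1667, -2).

Step 2 — sample covariance matrix, S[i,j] = (1/(n-1)) · Σ_k (x_{k,i} - mean_i) · (x_{k,j} - mean_j), divisor n-1 = 5:
  S[U,U] = ((3.1667)·(3.1667) + (-2.8333)·(-2.8333) + (2.1667)·(2.1667) + (-2.8333)·(-2.8333) + (-0.8333)·(-0.8333) + (1.1667)·(1.1667)) / 5 = 32.8333/5 = 6.5667
  S[U,V] = ((3.1667)·(4) + (-2.8333)·(-2) + (2.1667)·(-3) + (-2.8333)·(-1) + (-0.8333)·(-3) + (1.1667)·(5)) / 5 = 23/5 = 4.6
  S[V,V] = ((4)·(4) + (-2)·(-2) + (-3)·(-3) + (-1)·(-1) + (-3)·(-3) + (5)·(5)) / 5 = 64/5 = 12.8
  S = [[6.5667, 4.6],
 [4.6, 12.8]].

Step 3 — invert S. det(S) = 6.5667·12.8 - (4.6)² = 62.8933.
  S^{-1} = (1/det) · [[d, -b], [-b, a]] = [[0.2035, -0.0731],
 [-0.0731, 0.1044]].

Step 4 — quadratic form (x̄ - mu_0)^T · S^{-1} · (x̄ - mu_0):
  S^{-1} · (x̄ - mu_0) = (-0.4982, 0.0228),
  (x̄ - mu_0)^T · [...] = (-3.1667)·(-0.4982) + (-2)·(0.0228) = 1.532.

Step 5 — scale by n: T² = 6 · 1.532 = 9.1923.

T² ≈ 9.1923


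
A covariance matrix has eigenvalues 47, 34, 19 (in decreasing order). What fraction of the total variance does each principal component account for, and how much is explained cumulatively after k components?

Step 1 — total variance = trace(Sigma) = Σ λ_i = 47 + 34 + 19 = 100.

Step 2 — fraction explained by component i = λ_i / Σ λ:
  PC1: 47/100 = 0.47
  PC2: 34/100 = 0.34
  PC3: 19/100 = 0.19

Step 3 — cumulative fraction after k components = (λ_1 + ... + λ_k) / Σ λ:
  k = 1: 47/100 = 0.47
  k = 2: (47 + 34)/100 = 81/100 = 0.81
  k = 3: (47 + 34 + 19)/100 = 100/100 = 1

Summary (fraction, with percent):

explained: PC1 0.47 (47%), PC2 0.34 (34%), PC3 0.19 (19%);  cumulative: 0.47, 0.81, 1
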